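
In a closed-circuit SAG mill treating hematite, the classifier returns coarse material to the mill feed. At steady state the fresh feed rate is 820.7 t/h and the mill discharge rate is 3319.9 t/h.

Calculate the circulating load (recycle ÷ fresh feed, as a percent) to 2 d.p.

Discharge = new feed + return, hence
R = M − F = 3319.9 − 820.7 = 2499.2 t/h
CL = 100·R/F = 100·2499.2/820.7 = 304.52 %

CL = 304.52 %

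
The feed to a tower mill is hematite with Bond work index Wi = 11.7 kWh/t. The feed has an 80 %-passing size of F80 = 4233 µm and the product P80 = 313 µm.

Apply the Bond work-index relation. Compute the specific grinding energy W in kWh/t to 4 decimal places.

W = 4.8149 kWh/t

W = 10 Wi (1/√P80 − 1/√F80)  [Bond]
1/√313 = 0.056523;  1/√4233 = 0.015370
W = 10·11.7·(0.056523 − 0.015370) = 4.8149 kWh/t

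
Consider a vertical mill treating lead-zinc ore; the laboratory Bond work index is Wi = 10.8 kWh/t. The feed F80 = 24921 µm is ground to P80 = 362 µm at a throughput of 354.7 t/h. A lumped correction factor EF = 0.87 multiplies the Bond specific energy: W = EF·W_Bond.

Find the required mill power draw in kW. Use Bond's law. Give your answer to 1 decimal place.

P = 1540.5 kW

W = 10 Wi (P80^-0.5 − F80^-0.5)
W = 10·10.8·(1/√362 − 1/√24921) = 10·10.8·(0.046224) = 4.9922 kWh/t
W_actual = 0.87 × 4.9922 = 4.3432 kWh/t
Mill draw = 4.3432 × 354.7 = 1540.5 kW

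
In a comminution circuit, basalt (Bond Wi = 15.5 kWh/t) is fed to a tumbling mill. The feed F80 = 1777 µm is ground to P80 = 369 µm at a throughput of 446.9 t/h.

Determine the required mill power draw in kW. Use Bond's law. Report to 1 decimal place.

P = 1962.8 kW

Bond: W = 10·Wi·(1/√P80 − 1/√F80)
W = 10·15.5·(1/√369 − 1/√1777) = 10·15.5·(0.028336) = 4.3920 kWh/t
Mill draw = 4.3920 × 446.9 = 1962.8 kW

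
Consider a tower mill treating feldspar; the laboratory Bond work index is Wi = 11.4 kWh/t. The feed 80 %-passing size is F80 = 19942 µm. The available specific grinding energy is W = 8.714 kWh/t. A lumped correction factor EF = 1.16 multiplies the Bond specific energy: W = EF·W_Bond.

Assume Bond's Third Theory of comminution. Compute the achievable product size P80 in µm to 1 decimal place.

P80 = 187.8 µm

W = 10 Wi (1/√P80 − 1/√F80)  [Bond]
W_Bond = W / EF = 8.714 / 1.16 = 7.5121 kWh/t
1/√P80 = 1/√F80 + W_Bond/(10·Wi)
  = 7.5121/(10·11.4) + 1/√19942 = 0.065895 + 0.007081 = 0.072977
P80 = (1/0.072977)² = 13.7030² = 187.77 µm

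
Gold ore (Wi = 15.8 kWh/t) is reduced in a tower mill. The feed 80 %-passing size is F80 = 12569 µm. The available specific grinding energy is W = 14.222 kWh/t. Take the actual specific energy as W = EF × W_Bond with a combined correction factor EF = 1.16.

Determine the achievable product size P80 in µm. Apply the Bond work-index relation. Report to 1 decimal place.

P80 = 133.6 µm

Bond:  W = 10 Wi (1/√P − 1/√F)
W_Bond = W / EF = 14.222 / 1.16 = 12.2603 kWh/t
⇒ 1/√P80 = W_Bond/(10 Wi) + 1/√F80
  = 12.2603/(10·15.8) + 1/√12569 = 0.077597 + 0.008920 = 0.086517
P80 = (1/0.086517)² = 11.5584² = 133.60 µm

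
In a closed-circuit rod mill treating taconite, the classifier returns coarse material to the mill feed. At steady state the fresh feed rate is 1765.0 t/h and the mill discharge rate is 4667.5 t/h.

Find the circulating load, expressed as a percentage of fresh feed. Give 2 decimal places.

CL = 164.45 %

M = F + R at steady state, so:
R = M − F = 4667.5 − 1765.0 = 2902.5 t/h
CL = 100·R/F = 100·2902.5/1765.0 = 164.45 %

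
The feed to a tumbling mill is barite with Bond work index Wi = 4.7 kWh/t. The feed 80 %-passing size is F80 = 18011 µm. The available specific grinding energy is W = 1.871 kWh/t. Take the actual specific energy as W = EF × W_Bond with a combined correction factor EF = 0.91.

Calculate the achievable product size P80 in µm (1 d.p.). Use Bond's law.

W = 10·Wi·[P80^(−½) − F80^(−½)]
W_Bond = W / EF = 1.871 / 0.91 = 2.0560 kWh/t
P80^(−½) = W_Bond/(10 Wi) + F80^(−½)
  = 2.0560/(10·4.7) + 1/√18011 = 0.043746 + 0.007451 = 0.051197
P80 = (1/0.051197)² = 19.5324² = 381.52 µm

P80 = 381.5 µm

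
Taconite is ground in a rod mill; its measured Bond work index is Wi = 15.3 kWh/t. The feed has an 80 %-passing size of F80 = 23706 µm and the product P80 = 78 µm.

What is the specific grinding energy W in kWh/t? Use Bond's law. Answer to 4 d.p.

W = 16.3301 kWh/t

W_Bond = 10·Wi·(1/√P₈₀ − 1/√F₈₀)
1/√78 = 0.113228;  1/√23706 = 0.006495
W = 10·15.3·(0.113228 − 0.006495) = 16.3301 kWh/t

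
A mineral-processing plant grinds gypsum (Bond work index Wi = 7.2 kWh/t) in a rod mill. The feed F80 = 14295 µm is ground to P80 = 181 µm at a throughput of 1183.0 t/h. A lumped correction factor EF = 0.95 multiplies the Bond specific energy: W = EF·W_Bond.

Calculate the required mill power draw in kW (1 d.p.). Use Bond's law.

W = 10 Wi (P80^-0.5 − F80^-0.5)
W = 10·7.2·(1/√181 − 1/√14295) = 10·7.2·(0.065966) = 4.7495 kWh/t
With EF = 0.95: W = 4.7495·0.95 = 4.5120 kWh/t
P = W·T = 4.5120·1183.0 = 5337.7 kW

P = 5337.7 kW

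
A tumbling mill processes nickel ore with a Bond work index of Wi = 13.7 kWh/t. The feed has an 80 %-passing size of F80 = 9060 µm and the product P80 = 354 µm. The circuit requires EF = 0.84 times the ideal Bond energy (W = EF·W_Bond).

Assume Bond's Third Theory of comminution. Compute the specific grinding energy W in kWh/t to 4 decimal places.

W = 4.9074 kWh/t

W = 10·Wi·(P80^(-½) − F80^(-½))
1/√354 = 0.053149;  1/√9060 = 0.010506
W = 10·13.7·(0.053149 − 0.010506) = 5.8422 kWh/t
Apply correction: 5.8422 × 0.84 = 4.9074 kWh/t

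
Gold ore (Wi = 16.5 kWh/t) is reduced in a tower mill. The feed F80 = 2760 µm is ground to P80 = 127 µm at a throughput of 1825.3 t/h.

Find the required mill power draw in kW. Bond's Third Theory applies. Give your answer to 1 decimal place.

W = 10·Wi·[P80^(−½) − F80^(−½)]
W = 10·16.5·(1/√127 − 1/√2760) = 10·16.5·(0.069701) = 11.5007 kWh/t
Power = W × throughput = 11.5007 kWh/t × 1825.3 t/h = 20992.2 kW

P = 20992.2 kW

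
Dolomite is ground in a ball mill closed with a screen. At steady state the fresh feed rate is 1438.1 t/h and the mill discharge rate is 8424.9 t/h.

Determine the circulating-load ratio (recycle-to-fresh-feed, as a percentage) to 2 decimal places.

Mill node: discharge = fresh + recycle.
R = M − F = 8424.9 − 1438.1 = 6986.8 t/h
CL = 100·R/F = 100·6986.8/1438.1 = 485.84 %

CL = 485.84 %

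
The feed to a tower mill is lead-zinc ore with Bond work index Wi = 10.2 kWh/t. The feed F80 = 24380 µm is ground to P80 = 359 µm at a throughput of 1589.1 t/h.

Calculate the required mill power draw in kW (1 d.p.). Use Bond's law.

P = 7516.6 kW

W = 10 Wi (1/√P80 − 1/√F80)  [Bond]
W = 10·10.2·(1/√359 − 1/√24380) = 10·10.2·(0.046374) = 4.7301 kWh/t
Power = W × throughput = 4.7301 kWh/t × 1589.1 t/h = 7516.6 kW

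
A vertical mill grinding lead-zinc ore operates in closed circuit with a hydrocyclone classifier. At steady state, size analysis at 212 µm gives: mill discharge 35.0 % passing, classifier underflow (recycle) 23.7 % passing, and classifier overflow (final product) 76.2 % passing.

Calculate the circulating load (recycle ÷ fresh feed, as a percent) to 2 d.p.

CL = 364.60 %

Classifier node, passing 212 µm:
d + r·d = r·u + o → r(d−u) = o−d
r = (76.2 − 35.0)/(35.0 − 23.7) = 41.2/11.3 = 3.6460
CL = 100·r = 364.60 %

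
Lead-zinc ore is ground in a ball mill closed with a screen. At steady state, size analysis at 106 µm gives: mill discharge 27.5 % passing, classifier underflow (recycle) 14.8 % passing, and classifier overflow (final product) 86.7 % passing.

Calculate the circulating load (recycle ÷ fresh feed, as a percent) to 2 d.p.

Classifier node, passing 106 µm:
r = (o − d)/(d − u)
r = (86.7 − 27.5)/(27.5 − 14.8) = 59.2/12.7 = 4.6614
CL = 100·r = 466.14 %

CL = 466.14 %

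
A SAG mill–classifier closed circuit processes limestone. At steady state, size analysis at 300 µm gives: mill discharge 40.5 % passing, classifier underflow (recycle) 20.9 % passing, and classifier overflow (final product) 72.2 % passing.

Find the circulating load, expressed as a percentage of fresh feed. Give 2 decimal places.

CL = 161.73 %

Balance %-passing 300 µm (r = R/F):
(1+r)d = ru + o → r = (o−d)/(d−u)
r = (72.2 − 40.5)/(40.5 − 20.9) = 31.7/19.6 = 1.6173
CL = 100·r = 161.73 %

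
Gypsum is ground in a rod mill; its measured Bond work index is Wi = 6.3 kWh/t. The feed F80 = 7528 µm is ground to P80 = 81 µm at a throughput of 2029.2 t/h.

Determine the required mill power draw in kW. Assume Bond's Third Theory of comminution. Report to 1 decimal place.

P = 12731.0 kW

Bond: W = 10·Wi·(1/√P80 − 1/√F80)
W = 10·6.3·(1/√81 − 1/√7528) = 10·6.3·(0.099586) = 6.2739 kWh/t
Power = W × throughput = 6.2739 kWh/t × 2029.2 t/h = 12731.0 kW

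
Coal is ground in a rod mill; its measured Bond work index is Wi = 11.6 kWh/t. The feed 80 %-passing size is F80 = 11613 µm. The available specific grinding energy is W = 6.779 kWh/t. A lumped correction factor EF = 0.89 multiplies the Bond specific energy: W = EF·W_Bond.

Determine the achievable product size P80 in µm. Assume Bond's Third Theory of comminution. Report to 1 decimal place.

W = 10·Wi·(P80^(-½) − F80^(-½))
W_Bond = W / EF = 6.779 / 0.89 = 7.6169 kWh/t
P80^-0.5 = F80^-0.5 + W_Bond/(10 Wi)
  = 7.6169/(10·11.6) + 1/√11613 = 0.065663 + 0.009280 = 0.074942
P80 = (1/0.074942)² = 13.3436² = 178.05 µm

P80 = 178.1 µm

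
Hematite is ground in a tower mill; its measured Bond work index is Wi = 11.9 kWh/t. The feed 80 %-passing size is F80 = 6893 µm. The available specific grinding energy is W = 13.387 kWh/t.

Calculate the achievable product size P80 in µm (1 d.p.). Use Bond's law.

W = 10·Wi·(P80^(-½) − F80^(-½))
1/√P80 = 1/√F80 + W/(10·Wi)
  = 13.3870/(10·11.9) + 1/√6893 = 0.112496 + 0.012045 = 0.124540
P80 = (1/0.124540)² = 8.0295² = 64.47 µm

P80 = 64.5 µm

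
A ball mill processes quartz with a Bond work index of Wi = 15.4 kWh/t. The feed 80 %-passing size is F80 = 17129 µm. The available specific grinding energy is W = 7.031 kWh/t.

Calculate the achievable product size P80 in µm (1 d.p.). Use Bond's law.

P80 = 352.0 µm

Bond:  W = 10 Wi (1/√P − 1/√F)
⇒ 1/√P80 = W/(10·Wi) + 1/√F80
  = 7.0310/(10·15.4) + 1/√17129 = 0.045656 + 0.007641 = 0.053297
P80 = (1/0.053297)² = 18.7629² = 352.05 µm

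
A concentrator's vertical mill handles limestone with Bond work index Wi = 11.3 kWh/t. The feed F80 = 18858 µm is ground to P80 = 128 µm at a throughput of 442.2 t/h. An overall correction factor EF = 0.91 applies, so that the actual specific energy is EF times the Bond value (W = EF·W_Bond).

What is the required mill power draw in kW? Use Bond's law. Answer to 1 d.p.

P = 3688.0 kW

W = 10 Wi (P80^-0.5 − F80^-0.5)
W = 10·11.3·(1/√128 − 1/√18858) = 10·11.3·(0.081106) = 9.1650 kWh/t
W_actual = 0.91 × 9.1650 = 8.3402 kWh/t
Mill draw = 8.3402 × 442.2 = 3688.0 kW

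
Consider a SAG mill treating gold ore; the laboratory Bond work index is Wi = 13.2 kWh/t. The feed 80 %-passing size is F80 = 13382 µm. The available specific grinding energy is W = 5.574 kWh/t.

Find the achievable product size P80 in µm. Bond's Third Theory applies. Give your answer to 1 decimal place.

W = 10·Wi·[P80^(−½) − F80^(−½)]
⇒ 1/√P80 = W/(10 Wi) + 1/√F80
  = 5.5740/(10·13.2) + 1/√13382 = 0.042227 + 0.008644 = 0.050872
P80 = (1/0.050872)² = 19.6573² = 386.41 µm

P80 = 386.4 µm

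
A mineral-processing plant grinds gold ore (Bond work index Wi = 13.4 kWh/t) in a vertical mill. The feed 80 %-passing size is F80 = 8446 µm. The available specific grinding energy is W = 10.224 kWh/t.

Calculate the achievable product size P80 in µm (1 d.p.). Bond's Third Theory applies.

P80 = 131.6 µm

W = 10 Wi (P80^-0.5 − F80^-0.5)
⇒ 1/√P80 = W/(10·Wi) + 1/√F80
  = 10.2240/(10·13.4) + 1/√8446 = 0.076299 + 0.010881 = 0.087180
P80 = (1/0.087180)² = 11.4706² = 131.57 µm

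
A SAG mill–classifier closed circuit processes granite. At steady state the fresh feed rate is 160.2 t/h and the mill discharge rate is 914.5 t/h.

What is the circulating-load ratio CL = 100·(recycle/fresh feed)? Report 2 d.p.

CL = 470.85 %

Discharge = new feed + return, hence
R = M − F = 914.5 − 160.2 = 754.3 t/h
CL = 100·R/F = 100·754.3/160.2 = 470.85 %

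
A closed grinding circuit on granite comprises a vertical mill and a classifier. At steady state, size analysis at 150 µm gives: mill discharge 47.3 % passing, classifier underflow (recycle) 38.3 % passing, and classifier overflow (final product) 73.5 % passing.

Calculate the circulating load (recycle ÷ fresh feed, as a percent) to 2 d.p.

CL = 291.11 %

Balance %-passing 150 µm (r = R/F):
Fd + Rd = Ru + Fo ⇒ R/F = (o−d)/(d−u)
r = (73.5 − 47.3)/(47.3 − 38.3) = 26.2/9.0 = 2.9111
CL = 100·r = 291.11 %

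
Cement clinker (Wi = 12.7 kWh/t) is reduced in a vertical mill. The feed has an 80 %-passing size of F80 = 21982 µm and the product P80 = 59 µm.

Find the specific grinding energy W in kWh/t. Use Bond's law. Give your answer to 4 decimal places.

W = 10 Wi (1/√P80 − 1/√F80)  [Bond]
1/√59 = 0.130189;  1/√21982 = 0.006745
W = 10·12.7·(0.130189 − 0.006745) = 15.6774 kWh/t

W = 15.6774 kWh/t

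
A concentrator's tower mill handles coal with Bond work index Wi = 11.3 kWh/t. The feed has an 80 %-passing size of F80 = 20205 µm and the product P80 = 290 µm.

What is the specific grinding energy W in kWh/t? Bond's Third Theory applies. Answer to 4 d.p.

W = 5.8406 kWh/t

Bond:  W = 10 Wi (1/√P − 1/√F)
1/√290 = 0.058722;  1/√20205 = 0.007035
W = 10·11.3·(0.058722 − 0.007035) = 5.8406 kWh/t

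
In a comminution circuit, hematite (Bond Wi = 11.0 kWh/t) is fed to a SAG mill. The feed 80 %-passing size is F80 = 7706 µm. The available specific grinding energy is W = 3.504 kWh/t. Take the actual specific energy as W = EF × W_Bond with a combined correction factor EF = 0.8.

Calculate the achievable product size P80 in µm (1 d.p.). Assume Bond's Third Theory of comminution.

P80 = 381.3 µm

Bond: W = 10·Wi·(1/√P80 − 1/√F80)
W_Bond = W / EF = 3.504 / 0.8 = 4.3800 kWh/t
1/√P80 = 1/√F80 + W_Bond/(10·Wi)
  = 4.3800/(10·11.0) + 1/√7706 = 0.039818 + 0.011392 = 0.051210
P80 = (1/0.051210)² = 19.5275² = 381.32 µm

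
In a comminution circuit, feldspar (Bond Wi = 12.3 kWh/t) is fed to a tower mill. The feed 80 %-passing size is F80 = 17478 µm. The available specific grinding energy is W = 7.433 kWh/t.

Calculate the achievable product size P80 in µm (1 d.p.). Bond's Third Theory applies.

P80 = 216.3 µm

W = 10 Wi (1/√P80 − 1/√F80)  [Bond]
⇒ 1/√P80 = W/(10 Wi) + 1/√F80
  = 7.4330/(10·12.3) + 1/√17478 = 0.060431 + 0.007564 = 0.067995
P80 = (1/0.067995)² = 14.7070² = 216.30 µm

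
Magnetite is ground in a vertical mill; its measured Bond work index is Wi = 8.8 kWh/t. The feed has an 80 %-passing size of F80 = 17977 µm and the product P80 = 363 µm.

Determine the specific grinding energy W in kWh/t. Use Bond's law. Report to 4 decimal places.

W = 10 Wi (1/√P80 − 1/√F80)  [Bond]
1/√363 = 0.052486;  1/√17977 = 0.007458
W = 10·8.8·(0.052486 − 0.007458) = 3.9625 kWh/t

W = 3.9625 kWh/t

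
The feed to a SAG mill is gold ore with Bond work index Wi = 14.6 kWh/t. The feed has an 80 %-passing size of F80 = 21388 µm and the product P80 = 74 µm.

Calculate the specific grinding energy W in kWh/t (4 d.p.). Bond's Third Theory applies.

W = 10·Wi·[P80^(−½) − F80^(−½)]
1/√74 = 0.116248;  1/√21388 = 0.006838
W = 10·14.6·(0.116248 − 0.006838) = 15.9738 kWh/t

W = 15.9738 kWh/t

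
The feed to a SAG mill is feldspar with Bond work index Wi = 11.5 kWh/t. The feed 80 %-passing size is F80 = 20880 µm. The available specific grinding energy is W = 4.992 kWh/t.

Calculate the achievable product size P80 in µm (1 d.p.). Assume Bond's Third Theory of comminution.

P80 = 394.8 µm

Bond: W = 10·Wi·(1/√P80 − 1/√F80)
P80^-0.5 = F80^-0.5 + W/(10 Wi)
  = 4.9920/(10·11.5) + 1/√20880 = 0.043409 + 0.006920 = 0.050329
P80 = (1/0.050329)² = 19.8692² = 394.79 µm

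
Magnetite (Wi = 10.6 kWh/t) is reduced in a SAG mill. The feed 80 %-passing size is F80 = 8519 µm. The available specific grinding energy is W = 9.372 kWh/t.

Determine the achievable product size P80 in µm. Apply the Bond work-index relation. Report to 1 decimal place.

W = 10·Wi·[P80^(−½) − F80^(−½)]
1/√P80 = 1/√F80 + W/(10·Wi)
  = 9.3720/(10·10.6) + 1/√8519 = 0.088415 + 0.010834 = 0.099250
P80 = (1/0.099250)² = 10.0756² = 101.52 µm

P80 = 101.5 µm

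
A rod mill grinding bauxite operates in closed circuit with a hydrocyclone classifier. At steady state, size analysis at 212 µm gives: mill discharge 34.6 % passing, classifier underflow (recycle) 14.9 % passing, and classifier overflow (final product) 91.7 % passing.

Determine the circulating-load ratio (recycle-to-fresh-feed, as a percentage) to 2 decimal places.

Let r = R/F. Size balance at 212 µm:
(1+r)d = ru + o → r = (o−d)/(d−u)
r = (91.7 − 34.6)/(34.6 − 14.9) = 57.1/19.7 = 2.8985
CL = 100·r = 289.85 %

CL = 289.85 %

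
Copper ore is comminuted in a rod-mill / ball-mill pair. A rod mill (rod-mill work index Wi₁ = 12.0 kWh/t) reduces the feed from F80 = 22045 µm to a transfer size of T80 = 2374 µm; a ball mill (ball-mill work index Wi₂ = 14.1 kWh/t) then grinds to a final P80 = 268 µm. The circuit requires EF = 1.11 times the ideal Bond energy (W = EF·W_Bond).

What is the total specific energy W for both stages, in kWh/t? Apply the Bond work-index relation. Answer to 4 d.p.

W_Bond = 10·Wi·(1/√P₈₀ − 1/√F₈₀)
Stage 1 (22045→2374 µm, Wi₁=12.0): W₁ = 10·12.0·(0.020524 − 0.006735) = 1.6547 kWh/t
Stage 2 (2374→268 µm, Wi₂=14.1): W₂ = 10·14.1·(0.061085 − 0.020524) = 5.7191 kWh/t
W = W₁ + W₂ = 1.6547 + 5.7191 = 7.3737 kWh/t
With EF = 1.11: W = 7.3737·1.11 = 8.1848 kWh/t

W = 8.1848 kWh/t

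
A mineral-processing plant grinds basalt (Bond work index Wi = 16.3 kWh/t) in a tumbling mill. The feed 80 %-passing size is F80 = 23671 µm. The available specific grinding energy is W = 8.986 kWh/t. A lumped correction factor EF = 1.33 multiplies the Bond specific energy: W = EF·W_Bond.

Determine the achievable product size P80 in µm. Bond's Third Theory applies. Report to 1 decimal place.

W = 10 Wi (1/√P80 − 1/√F80)  [Bond]
W_Bond = W / EF = 8.986 / 1.33 = 6.7564 kWh/t
P80^(−½) = W_Bond/(10 Wi) + F80^(−½)
  = 6.7564/(10·16.3) + 1/√23671 = 0.041450 + 0.006500 = 0.047950
P80 = (1/0.047950)² = 20.8551² = 434.93 µm

P80 = 434.9 µm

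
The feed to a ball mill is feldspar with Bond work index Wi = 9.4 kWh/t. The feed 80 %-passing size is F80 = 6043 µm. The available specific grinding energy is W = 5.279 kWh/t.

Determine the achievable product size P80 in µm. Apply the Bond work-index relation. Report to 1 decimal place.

W = 10 Wi / √P80 − 10 Wi / √F80
1/√P80 = 1/√F80 + W/(10·Wi)
  = 5.2790/(10·9.4) + 1/√6043 = 0.056160 + 0.012864 = 0.069024
P80 = (1/0.069024)² = 14.4878² = 209.90 µm

P80 = 209.9 µm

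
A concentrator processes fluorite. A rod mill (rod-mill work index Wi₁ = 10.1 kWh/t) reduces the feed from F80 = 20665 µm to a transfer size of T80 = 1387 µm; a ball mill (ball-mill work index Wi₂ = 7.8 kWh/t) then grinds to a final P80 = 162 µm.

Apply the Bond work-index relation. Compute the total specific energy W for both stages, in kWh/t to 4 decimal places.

W = 6.0432 kWh/t

W = 10·Wi·(P80^(-½) − F80^(-½))
Stage 1 (20665→1387 µm, Wi₁=10.1): W₁ = 10·10.1·(0.026851 − 0.006956) = 2.0094 kWh/t
Stage 2 (1387→162 µm, Wi₂=7.8): W₂ = 10·7.8·(0.078567 − 0.026851) = 4.0339 kWh/t
W = W₁ + W₂ = 2.0094 + 4.0339 = 6.0432 kWh/t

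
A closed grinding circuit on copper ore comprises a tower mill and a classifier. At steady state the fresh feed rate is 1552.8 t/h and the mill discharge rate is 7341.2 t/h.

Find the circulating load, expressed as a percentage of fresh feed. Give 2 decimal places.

M = F + R at steady state, so:
R = M − F = 7341.2 − 1552.8 = 5788.4 t/h
CL = 100·R/F = 100·5788.4/1552.8 = 372.77 %

CL = 372.77 %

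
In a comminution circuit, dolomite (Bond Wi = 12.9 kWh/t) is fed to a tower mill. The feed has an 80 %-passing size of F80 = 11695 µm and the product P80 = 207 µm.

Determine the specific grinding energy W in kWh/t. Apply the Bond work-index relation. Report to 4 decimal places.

W = 7.7733 kWh/t

W = 10·Wi·(P80^(-½) − F80^(-½))
1/√207 = 0.069505;  1/√11695 = 0.009247
W = 10·12.9·(0.069505 − 0.009247) = 7.7733 kWh/t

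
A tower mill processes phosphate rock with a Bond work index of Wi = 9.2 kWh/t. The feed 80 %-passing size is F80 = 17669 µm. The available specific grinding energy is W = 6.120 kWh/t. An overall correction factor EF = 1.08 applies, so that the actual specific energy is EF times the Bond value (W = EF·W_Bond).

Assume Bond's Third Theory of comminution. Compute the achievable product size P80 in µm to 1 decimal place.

P80 = 209.3 µm

W = 10 Wi (1/√P80 − 1/√F80)  [Bond]
W_Bond = W / EF = 6.120 / 1.08 = 5.6667 kWh/t
⇒ 1/√P80 = W_Bond/(10 Wi) + 1/√F80
  = 5.6667/(10·9.2) + 1/√17669 = 0.061594 + 0.007523 = 0.069117
P80 = (1/0.069117)² = 14.4682² = 209.33 µm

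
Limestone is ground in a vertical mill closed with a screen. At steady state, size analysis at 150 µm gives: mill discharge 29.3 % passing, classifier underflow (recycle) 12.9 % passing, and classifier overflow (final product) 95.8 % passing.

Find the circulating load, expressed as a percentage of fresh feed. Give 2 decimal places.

Balance %-passing 150 µm (r = R/F):
r = (o − d)/(d − u)
r = (95.8 − 29.3)/(29.3 − 12.9) = 66.5/16.4 = 4.0549
CL = 100·r = 405.49 %

CL = 405.49 %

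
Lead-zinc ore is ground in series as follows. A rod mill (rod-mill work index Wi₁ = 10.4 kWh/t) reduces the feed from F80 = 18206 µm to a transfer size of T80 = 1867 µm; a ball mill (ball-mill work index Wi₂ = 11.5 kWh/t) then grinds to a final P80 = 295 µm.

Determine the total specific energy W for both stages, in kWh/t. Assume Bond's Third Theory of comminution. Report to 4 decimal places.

W = 5.6702 kWh/t

Bond:  W = 10 Wi (1/√P − 1/√F)
Stage 1 (18206→1867 µm, Wi₁=10.4): W₁ = 10·10.4·(0.023143 − 0.007411) = 1.6361 kWh/t
Stage 2 (1867→295 µm, Wi₂=11.5): W₂ = 10·11.5·(0.058222 − 0.023143) = 4.0341 kWh/t
W = W₁ + W₂ = 1.6361 + 4.0341 = 5.6702 kWh/t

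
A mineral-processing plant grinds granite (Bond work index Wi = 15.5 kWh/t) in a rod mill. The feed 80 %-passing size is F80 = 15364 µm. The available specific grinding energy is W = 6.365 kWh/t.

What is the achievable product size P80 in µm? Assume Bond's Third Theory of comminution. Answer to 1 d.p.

P80 = 414.3 µm

W_Bond = 10·Wi·(1/√P₈₀ − 1/√F₈₀)
P80^-0.5 = F80^-0.5 + W/(10 Wi)
  = 6.3650/(10·15.5) + 1/√15364 = 0.041065 + 0.008068 = 0.049132
P80 = (1/0.049132)² = 20.3533² = 414.26 µm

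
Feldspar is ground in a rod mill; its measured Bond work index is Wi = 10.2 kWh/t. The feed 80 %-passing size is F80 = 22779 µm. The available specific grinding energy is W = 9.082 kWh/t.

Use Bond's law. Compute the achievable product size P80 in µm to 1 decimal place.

P80 = 109.3 µm

W_Bond = 10·Wi·(1/√P₈₀ − 1/√F₈₀)
1/√P80 = 1/√F80 + W/(10·Wi)
  = 9.0820/(10·10.2) + 1/√22779 = 0.089039 + 0.006626 = 0.095665
P80 = (1/0.095665)² = 10.4532² = 109.27 µm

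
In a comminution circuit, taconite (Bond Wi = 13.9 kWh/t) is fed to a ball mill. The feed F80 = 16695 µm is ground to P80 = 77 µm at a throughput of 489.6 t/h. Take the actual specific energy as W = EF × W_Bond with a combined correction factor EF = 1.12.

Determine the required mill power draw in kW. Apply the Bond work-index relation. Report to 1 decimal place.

P = 8096.3 kW

W = 10 Wi (P80^-0.5 − F80^-0.5)
W = 10·13.9·(1/√77 − 1/√16695) = 10·13.9·(0.106221) = 14.7647 kWh/t
Corrected W = EF·W_Bond = 1.12·14.7647 = 16.5365 kWh/t
Mill draw = 16.5365 × 489.6 = 8096.3 kW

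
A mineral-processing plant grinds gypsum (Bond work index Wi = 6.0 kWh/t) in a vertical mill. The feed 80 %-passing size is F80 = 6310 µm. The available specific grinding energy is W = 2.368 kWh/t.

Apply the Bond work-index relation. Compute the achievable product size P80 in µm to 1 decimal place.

P80 = 369.0 µm

W_Bond = 10·Wi·(1/√P₈₀ − 1/√F₈₀)
P80^-0.5 = F80^-0.5 + W/(10 Wi)
  = 2.3680/(10·6.0) + 1/√6310 = 0.039467 + 0.012589 = 0.052055
P80 = (1/0.052055)² = 19.2103² = 369.03 µm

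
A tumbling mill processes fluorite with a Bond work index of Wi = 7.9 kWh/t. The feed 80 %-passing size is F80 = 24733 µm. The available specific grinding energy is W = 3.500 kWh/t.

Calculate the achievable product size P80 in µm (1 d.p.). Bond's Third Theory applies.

P80 = 389.6 µm

Bond:  W = 10 Wi (1/√P − 1/√F)
P80^(−½) = W/(10 Wi) + F80^(−½)
  = 3.5000/(10·7.9) + 1/√24733 = 0.044304 + 0.006359 = 0.050662
P80 = (1/0.050662)² = 19.7385² = 389.61 µm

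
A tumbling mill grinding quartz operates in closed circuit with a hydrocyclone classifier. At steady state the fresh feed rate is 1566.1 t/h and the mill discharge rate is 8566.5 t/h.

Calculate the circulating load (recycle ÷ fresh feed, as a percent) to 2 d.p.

CL = 447.00 %

M = F + R at steady state, so:
R = M − F = 8566.5 − 1566.1 = 7000.4 t/h
CL = 100·R/F = 100·7000.4/1566.1 = 447.00 %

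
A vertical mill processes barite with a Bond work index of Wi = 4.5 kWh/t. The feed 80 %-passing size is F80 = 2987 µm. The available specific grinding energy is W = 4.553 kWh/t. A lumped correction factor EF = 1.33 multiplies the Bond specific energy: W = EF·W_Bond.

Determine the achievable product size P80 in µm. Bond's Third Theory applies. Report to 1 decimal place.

W = 10·Wi·[P80^(−½) − F80^(−½)]
W_Bond = W / EF = 4.553 / 1.33 = 3.4233 kWh/t
⇒ 1/√P80 = W_Bond/(10 Wi) + 1/√F80
  = 3.4233/(10·4.5) + 1/√2987 = 0.076074 + 0.018297 = 0.094371
P80 = (1/0.094371)² = 10.5965² = 112.29 µm

P80 = 112.3 µm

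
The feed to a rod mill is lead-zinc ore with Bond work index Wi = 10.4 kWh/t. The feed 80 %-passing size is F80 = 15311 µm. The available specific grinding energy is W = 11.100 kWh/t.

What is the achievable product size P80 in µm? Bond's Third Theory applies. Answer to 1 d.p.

W = 10 Wi / √P80 − 10 Wi / √F80
P80^(−½) = W/(10 Wi) + F80^(−½)
  = 11.1000/(10·10.4) + 1/√15311 = 0.106731 + 0.008082 = 0.114812
P80 = (1/0.114812)² = 8.7099² = 75.86 µm

P80 = 75.9 µm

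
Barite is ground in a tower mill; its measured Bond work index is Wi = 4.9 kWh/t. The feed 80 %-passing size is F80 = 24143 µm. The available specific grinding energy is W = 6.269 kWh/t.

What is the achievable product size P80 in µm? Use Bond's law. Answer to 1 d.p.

P80 = 55.4 µm

W = 10 Wi / √P80 − 10 Wi / √F80
⇒ 1/√P80 = W/(10 Wi) + 1/√F80
  = 6.2690/(10·4.9) + 1/√24143 = 0.127939 + 0.006436 = 0.134375
P80 = (1/0.134375)² = 7.4419² = 55.38 µm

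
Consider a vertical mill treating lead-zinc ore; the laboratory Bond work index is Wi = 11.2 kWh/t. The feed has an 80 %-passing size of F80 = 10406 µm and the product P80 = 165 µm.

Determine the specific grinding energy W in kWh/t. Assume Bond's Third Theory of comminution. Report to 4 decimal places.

W = 10·Wi·[P80^(−½) − F80^(−½)]
1/√165 = 0.077850;  1/√10406 = 0.009803
W = 10·11.2·(0.077850 − 0.009803) = 7.6213 kWh/t

W = 7.6213 kWh/t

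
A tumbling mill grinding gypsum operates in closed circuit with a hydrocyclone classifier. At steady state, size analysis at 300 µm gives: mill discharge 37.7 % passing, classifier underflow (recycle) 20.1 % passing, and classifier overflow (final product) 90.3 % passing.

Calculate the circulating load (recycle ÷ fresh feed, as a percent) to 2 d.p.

Balance %-passing 300 µm (r = R/F):
Fd + Rd = Ru + Fo ⇒ R/F = (o−d)/(d−u)
r = (90.3 − 37.7)/(37.7 − 20.1) = 52.6/17.6 = 2.9886
CL = 100·r = 298.86 %

CL = 298.86 %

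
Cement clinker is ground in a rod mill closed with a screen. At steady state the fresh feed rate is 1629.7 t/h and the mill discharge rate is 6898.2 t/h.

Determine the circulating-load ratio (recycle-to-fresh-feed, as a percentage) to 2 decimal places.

CL = 323.28 %

Discharge = new feed + return, hence
R = M − F = 6898.2 − 1629.7 = 5268.5 t/h
CL = 100·R/F = 100·5268.5/1629.7 = 323.28 %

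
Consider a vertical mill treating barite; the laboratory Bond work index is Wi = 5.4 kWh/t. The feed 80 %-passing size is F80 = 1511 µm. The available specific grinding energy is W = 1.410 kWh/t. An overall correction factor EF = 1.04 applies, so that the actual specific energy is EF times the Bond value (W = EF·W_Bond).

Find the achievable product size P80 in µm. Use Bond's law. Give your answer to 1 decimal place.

P80 = 387.0 µm

W = 10·Wi·(P80^(-½) − F80^(-½))
W_Bond = W / EF = 1.410 / 1.04 = 1.3558 kWh/t
⇒ 1/√P80 = W_Bond/(10·Wi) + 1/√F80
  = 1.3558/(10·5.4) + 1/√1511 = 0.025107 + 0.025726 = 0.050833
P80 = (1/0.050833)² = 19.6724² = 387.00 µm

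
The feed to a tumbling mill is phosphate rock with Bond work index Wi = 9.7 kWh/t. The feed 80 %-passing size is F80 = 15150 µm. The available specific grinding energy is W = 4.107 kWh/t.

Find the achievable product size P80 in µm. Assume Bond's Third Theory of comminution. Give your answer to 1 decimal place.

P80 = 392.7 µm

W = 10 Wi (P80^-0.5 − F80^-0.5)
⇒ 1/√P80 = W/(10 Wi) + 1/√F80
  = 4.1070/(10·9.7) + 1/√15150 = 0.042340 + 0.008124 = 0.050465
P80 = (1/0.050465)² = 19.8159² = 392.67 µm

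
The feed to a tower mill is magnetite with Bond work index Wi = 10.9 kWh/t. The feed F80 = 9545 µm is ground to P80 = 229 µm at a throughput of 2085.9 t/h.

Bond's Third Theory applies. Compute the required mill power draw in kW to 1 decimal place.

P = 12697.4 kW

W_Bond = 10·Wi·(1/√P₈₀ − 1/√F₈₀)
W = 10·10.9·(1/√229 − 1/√9545) = 10·10.9·(0.055846) = 6.0872 kWh/t
P = W·T = 6.0872·2085.9 = 12697.4 kW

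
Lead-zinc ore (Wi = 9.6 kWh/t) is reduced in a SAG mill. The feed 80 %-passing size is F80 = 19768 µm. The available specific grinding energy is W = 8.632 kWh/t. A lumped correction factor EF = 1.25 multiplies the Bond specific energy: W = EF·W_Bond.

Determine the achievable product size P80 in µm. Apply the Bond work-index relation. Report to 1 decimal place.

P80 = 160.0 µm

Bond:  W = 10 Wi (1/√P − 1/√F)
W_Bond = W / EF = 8.632 / 1.25 = 6.9056 kWh/t
⇒ 1/√P80 = W_Bond/(10·Wi) + 1/√F80
  = 6.9056/(10·9.6) + 1/√19768 = 0.071933 + 0.007112 = 0.079046
P80 = (1/0.079046)² = 12.6509² = 160.05 µm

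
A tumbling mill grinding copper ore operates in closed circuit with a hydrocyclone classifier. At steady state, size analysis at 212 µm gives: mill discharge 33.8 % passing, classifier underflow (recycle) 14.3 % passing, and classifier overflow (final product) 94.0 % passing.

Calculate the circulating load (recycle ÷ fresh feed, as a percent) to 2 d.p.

Two-product formula at 212 µm:
(1+r)·d = r·u + o ⇒ r = (o−d)/(d−u)
r = (94.0 − 33.8)/(33.8 − 14.3) = 60.2/19.5 = 3.0872
CL = 100·r = 308.72 %

CL = 308.72 %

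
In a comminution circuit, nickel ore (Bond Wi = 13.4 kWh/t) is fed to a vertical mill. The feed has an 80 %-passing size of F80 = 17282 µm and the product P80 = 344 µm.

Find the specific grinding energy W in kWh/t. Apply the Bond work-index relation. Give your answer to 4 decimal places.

W_Bond = 10·Wi·(1/√P₈₀ − 1/√F₈₀)
1/√344 = 0.053916;  1/√17282 = 0.007607
W = 10·13.4·(0.053916 − 0.007607) = 6.2055 kWh/t

W = 6.2055 kWh/t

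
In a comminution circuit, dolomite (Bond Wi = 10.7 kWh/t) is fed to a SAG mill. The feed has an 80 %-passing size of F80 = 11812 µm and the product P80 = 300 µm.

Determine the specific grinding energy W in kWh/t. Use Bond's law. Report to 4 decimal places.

W = 10 Wi (1/√P80 − 1/√F80)  [Bond]
1/√300 = 0.057735;  1/√11812 = 0.009201
W = 10·10.7·(0.057735 − 0.009201) = 5.1931 kWh/t

W = 5.1931 kWh/t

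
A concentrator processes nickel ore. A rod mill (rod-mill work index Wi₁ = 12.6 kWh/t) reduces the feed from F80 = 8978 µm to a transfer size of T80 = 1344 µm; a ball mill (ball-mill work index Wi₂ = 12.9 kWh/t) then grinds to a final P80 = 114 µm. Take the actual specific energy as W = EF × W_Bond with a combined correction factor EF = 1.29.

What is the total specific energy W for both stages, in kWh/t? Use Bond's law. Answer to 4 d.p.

W = 13.7647 kWh/t

W_Bond = 10·Wi·(1/√P₈₀ − 1/√F₈₀)
Stage 1 (8978→1344 µm, Wi₁=12.6): W₁ = 10·12.6·(0.027277 − 0.010554) = 2.1071 kWh/t
Stage 2 (1344→114 µm, Wi₂=12.9): W₂ = 10·12.9·(0.093659 − 0.027277) = 8.5632 kWh/t
W = W₁ + W₂ = 2.1071 + 8.5632 = 10.6703 kWh/t
Apply correction: 10.6703 × 1.29 = 13.7647 kWh/t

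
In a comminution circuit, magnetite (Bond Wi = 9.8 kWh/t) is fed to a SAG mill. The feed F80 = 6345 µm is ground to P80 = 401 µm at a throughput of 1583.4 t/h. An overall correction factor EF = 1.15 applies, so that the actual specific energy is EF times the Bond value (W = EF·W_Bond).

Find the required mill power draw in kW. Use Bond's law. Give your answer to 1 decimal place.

W = 10 Wi (1/√P80 − 1/√F80)  [Bond]
W = 10·9.8·(1/√401 − 1/√6345) = 10·9.8·(0.037384) = 3.6636 kWh/t
Corrected W = EF·W_Bond = 1.15·3.6636 = 4.2131 kWh/t
Power = W × throughput = 4.2131 kWh/t × 1583.4 t/h = 6671.1 kW

P = 6671.1 kW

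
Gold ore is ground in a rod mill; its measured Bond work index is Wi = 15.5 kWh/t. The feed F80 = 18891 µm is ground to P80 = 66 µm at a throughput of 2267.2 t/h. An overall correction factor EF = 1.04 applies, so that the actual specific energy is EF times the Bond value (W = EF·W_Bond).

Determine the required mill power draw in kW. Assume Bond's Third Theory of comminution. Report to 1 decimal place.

P = 42327.5 kW

W = 10·Wi·(P80^(-½) − F80^(-½))
W = 10·15.5·(1/√66 − 1/√18891) = 10·15.5·(0.115816) = 17.9515 kWh/t
W_actual = 1.04 × 17.9515 = 18.6695 kWh/t
P_mill = W·ṁ = 18.6695·2267.2 = 42327.5 kW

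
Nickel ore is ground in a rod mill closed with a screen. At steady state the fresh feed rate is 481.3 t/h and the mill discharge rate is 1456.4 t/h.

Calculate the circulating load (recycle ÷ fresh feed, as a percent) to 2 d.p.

Discharge = new feed + return, hence
R = M − F = 1456.4 − 481.3 = 975.1 t/h
CL = 100·R/F = 100·975.1/481.3 = 202.60 %

CL = 202.60 %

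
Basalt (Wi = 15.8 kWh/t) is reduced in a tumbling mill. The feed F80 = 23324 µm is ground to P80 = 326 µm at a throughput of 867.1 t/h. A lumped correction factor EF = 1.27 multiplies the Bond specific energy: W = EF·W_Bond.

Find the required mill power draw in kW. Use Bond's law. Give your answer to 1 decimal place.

Bond:  W = 10 Wi (1/√P − 1/√F)
W = 10·15.8·(1/√326 − 1/√23324) = 10·15.8·(0.048837) = 7.7163 kWh/t
Corrected W = EF·W_Bond = 1.27·7.7163 = 9.7996 kWh/t
P = W·T = 9.7996·867.1 = 8497.3 kW

P = 8497.3 kW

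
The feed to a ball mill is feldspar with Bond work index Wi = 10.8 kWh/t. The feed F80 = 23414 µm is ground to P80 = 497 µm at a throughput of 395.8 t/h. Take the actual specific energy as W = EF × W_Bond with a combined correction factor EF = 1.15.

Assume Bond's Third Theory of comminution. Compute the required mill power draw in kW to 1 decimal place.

W = 10 Wi (1/√P80 − 1/√F80)  [Bond]
W = 10·10.8·(1/√497 − 1/√23414) = 10·10.8·(0.038321) = 4.1387 kWh/t
Corrected W = EF·W_Bond = 1.15·4.1387 = 4.7595 kWh/t
P_mill = W·ṁ = 4.7595·395.8 = 1883.8 kW

P = 1883.8 kW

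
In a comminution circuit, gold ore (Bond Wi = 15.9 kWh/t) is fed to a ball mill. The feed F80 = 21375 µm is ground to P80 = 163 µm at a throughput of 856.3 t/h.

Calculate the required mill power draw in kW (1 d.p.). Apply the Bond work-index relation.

W = 10 Wi / √P80 − 10 Wi / √F80
W = 10·15.9·(1/√163 − 1/√21375) = 10·15.9·(0.071486) = 11.3663 kWh/t
P_mill = W·ṁ = 11.3663·856.3 = 9733.0 kW

P = 9733.0 kW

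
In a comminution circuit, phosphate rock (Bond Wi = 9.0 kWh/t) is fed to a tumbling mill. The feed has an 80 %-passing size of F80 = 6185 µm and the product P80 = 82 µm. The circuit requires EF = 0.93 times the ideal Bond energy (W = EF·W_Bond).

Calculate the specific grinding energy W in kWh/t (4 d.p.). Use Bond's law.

W = 8.1788 kWh/t

W = 10·Wi·(P80^(-½) − F80^(-½))
1/√82 = 0.110432;  1/√6185 = 0.012715
W = 10·9.0·(0.110432 − 0.012715) = 8.7945 kWh/t
Corrected W = EF·W_Bond = 0.93·8.7945 = 8.1788 kWh/t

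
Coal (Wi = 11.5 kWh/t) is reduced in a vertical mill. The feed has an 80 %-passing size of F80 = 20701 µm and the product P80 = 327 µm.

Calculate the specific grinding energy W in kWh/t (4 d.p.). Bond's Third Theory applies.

W = 5.5602 kWh/t

W = 10·Wi·(P80^(-½) − F80^(-½))
1/√327 = 0.055300;  1/√20701 = 0.006950
W = 10·11.5·(0.055300 − 0.006950) = 5.5602 kWh/t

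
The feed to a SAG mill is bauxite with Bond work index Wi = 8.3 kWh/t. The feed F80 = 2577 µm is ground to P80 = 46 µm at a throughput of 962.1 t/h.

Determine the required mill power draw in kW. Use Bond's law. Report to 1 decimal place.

W = 10 Wi (1/√P80 − 1/√F80)  [Bond]
W = 10·8.3·(1/√46 − 1/√2577) = 10·8.3·(0.127743) = 10.6027 kWh/t
Mill draw = 10.6027 × 962.1 = 10200.8 kW

P = 10200.8 kW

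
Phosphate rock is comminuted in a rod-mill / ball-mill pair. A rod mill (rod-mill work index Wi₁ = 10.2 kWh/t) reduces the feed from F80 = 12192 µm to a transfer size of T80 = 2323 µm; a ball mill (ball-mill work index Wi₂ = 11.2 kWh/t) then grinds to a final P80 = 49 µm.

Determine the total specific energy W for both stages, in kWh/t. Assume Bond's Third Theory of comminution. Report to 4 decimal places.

W_Bond = 10·Wi·(1/√P₈₀ − 1/√F₈₀)
Stage 1 (12192→2323 µm, Wi₁=10.2): W₁ = 10·10.2·(0.020748 − 0.009057) = 1.1925 kWh/t
Stage 2 (2323→49 µm, Wi₂=11.2): W₂ = 10·11.2·(0.142857 − 0.020748) = 13.6762 kWh/t
W = W₁ + W₂ = 1.1925 + 13.6762 = 14.8688 kWh/t

W = 14.8688 kWh/t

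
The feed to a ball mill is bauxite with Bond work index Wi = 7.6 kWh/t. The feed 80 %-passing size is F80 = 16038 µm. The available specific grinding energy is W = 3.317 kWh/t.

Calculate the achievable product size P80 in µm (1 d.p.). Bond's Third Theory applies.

P80 = 376.4 µm

Bond: W = 10·Wi·(1/√P80 − 1/√F80)
P80^-0.5 = F80^-0.5 + W/(10 Wi)
  = 3.3170/(10·7.6) + 1/√16038 = 0.043645 + 0.007896 = 0.051541
P80 = (1/0.051541)² = 19.4020² = 376.44 µm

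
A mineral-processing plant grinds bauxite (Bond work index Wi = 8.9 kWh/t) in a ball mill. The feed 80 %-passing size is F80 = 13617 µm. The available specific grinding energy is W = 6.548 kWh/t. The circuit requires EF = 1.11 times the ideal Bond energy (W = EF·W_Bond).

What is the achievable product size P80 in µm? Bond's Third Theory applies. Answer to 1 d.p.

Bond:  W = 10 Wi (1/√P − 1/√F)
W_Bond = W / EF = 6.548 / 1.11 = 5.8991 kWh/t
P80^-0.5 = F80^-0.5 + W_Bond/(10 Wi)
  = 5.8991/(10·8.9) + 1/√13617 = 0.066282 + 0.008570 = 0.074852
P80 = (1/0.074852)² = 13.3598² = 178.48 µm

P80 = 178.5 µm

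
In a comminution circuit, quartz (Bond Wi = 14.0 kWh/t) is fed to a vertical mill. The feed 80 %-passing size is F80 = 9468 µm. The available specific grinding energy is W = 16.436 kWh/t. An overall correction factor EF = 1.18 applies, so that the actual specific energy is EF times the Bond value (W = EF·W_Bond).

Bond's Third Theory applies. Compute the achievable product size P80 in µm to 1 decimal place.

Bond:  W = 10 Wi (1/√P − 1/√F)
W_Bond = W / EF = 16.436 / 1.18 = 13.9288 kWh/t
⇒ 1/√P80 = W_Bond/(10·Wi) + 1/√F80
  = 13.9288/(10·14.0) + 1/√9468 = 0.099492 + 0.010277 = 0.109769
P80 = (1/0.109769)² = 9.1101² = 82.99 µm

P80 = 83.0 µm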